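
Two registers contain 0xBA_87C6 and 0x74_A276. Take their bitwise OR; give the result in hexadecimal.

0xFEA7F6

OR each hex digit independently (no carries):
  B|7=F, A|4=E, 8|A=A, 7|2=7, C|7=F, 6|6=6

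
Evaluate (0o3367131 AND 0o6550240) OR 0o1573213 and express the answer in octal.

0o3573213

0o3367131 AND 0o6550240 = 0o2140000.
Then OR with 0o1573213.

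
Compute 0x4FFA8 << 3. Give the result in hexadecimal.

3 bits is not a whole number of base-16 digits; in binary: 1001111111110101000 << 3 = 1001111111110101000000.

0x27FD40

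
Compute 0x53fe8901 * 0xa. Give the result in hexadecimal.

0x347f15a0a

Multiply each base-16 digit by 10, carrying:
  1×10 = 10 → write a
  0×10 = 0 → write 0
  9×10 = 90 → write a carry 5
  8×10+5 = 85 → write 5 carry 5
  e×10+5 = 145 → write 1 carry 9
  f×10+9 = 159 → write f carry 9
  3×10+9 = 39 → write 7 carry 2
  5×10+2 = 52 → write 4 carry 3
  remaining carry: 3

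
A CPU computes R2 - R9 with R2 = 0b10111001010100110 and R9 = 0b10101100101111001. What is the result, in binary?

Subtract column by column in base 2:
  0-1 → 1 (borrow)
  1-0-1 → 0
  1-0 → 1
  0-1 → 1 (borrow)
  0-1-1 → 0 (borrow)
  1-1-1 → 1 (borrow)
  0-1-1 → 0 (borrow)
  1-0-1 → 0
  0-1 → 1 (borrow)
  1-0-1 → 0
  0-0 → 0
  0-1 → 1 (borrow)
  1-1-1 → 1 (borrow)
  1-0-1 → 0
  1-1 → 0
  0-0 → 0
  1-1 → 0

0b1100100101101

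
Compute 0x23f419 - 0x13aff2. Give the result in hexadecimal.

0x104427

Subtract column by column in base 16:
  9-2 → 7
  1-f → 2 (borrow)
  4-f-1 → 4 (borrow)
  f-a-1 → 4
  3-3 → 0
  2-1 → 1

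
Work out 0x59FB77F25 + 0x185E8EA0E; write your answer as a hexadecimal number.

Add column by column in base 16, right to left:
  5+E = 3 carry 1
  2+0+1 = 3
  F+A = 9 carry 1
  7+E+1 = 6 carry 1
  7+8+1 = 0 carry 1
  B+E+1 = A carry 1
  F+5+1 = 5 carry 1
  9+8+1 = 2 carry 1
  5+1+1 = 7

0x725A06933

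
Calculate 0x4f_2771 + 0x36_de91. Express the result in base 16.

0x860602

Add column by column in base 16, right to left:
  1+1 = 2
  7+9 = 0 carry 1
  7+e+1 = 6 carry 1
  2+d+1 = 0 carry 1
  f+6+1 = 6 carry 1
  4+3+1 = 8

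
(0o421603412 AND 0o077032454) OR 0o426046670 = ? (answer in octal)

0o427046670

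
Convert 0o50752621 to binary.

Each octal digit is 3 bits: 5=101 0=000 7=111 5=101 2=010 6=110 2=010 1=001.

0b101000111101010110010001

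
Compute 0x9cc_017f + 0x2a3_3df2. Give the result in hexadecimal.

Add column by column in base 16, right to left:
  f+2 = 1 carry 1
  7+f+1 = 7 carry 1
  1+d+1 = f
  0+3 = 3
  c+3 = f
  c+a = 6 carry 1
  9+2+1 = c

0xc6f3f71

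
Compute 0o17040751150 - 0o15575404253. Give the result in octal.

0o1243344675

Subtract column by column in base 8:
  0-3 → 5 (borrow)
  5-5-1 → 7 (borrow)
  1-2-1 → 6 (borrow)
  1-4-1 → 4 (borrow)
  5-0-1 → 4
  7-4 → 3
  0-5 → 3 (borrow)
  4-7-1 → 4 (borrow)
  0-5-1 → 2 (borrow)
  7-5-1 → 1
  1-1 → 0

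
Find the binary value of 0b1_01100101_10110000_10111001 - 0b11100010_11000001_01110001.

0b100000101110111101001000

Subtract column by column in base 2:
  1-1 → 0
  0-0 → 0
  0-0 → 0
  1-0 → 1
  1-1 → 0
  1-1 → 0
  0-1 → 1 (borrow)
  1-0-1 → 0
  0-1 → 1 (borrow)
  0-0-1 → 1 (borrow)
  0-0-1 → 1 (borrow)
  0-0-1 → 1 (borrow)
  1-0-1 → 0
  1-0 → 1
  0-1 → 1 (borrow)
  1-1-1 → 1 (borrow)
  1-0-1 → 0
  0-1 → 1 (borrow)
  1-0-1 → 0
  0-0 → 0
  0-0 → 0
  1-1 → 0
  1-1 → 0
  0-1 → 1 (borrow)
  1-0-1 → 0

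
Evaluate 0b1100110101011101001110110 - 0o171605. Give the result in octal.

0b1100110101011101001110110 = 0o146535166 in octal.
Subtract column by column in base 8:
  6-5 → 1
  6-0 → 6
  1-6 → 3 (borrow)
  5-1-1 → 3
  3-7 → 4 (borrow)
  5-1-1 → 3
  6-0 → 6
  4-0 → 4
  1-0 → 1

0o146343361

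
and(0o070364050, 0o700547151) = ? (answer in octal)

AND each oct digit independently (no carries):
  0&7=0, 7&0=0, 0&0=0, 3&5=1, 6&4=4, 4&7=4, 0&1=0, 5&5=5, 0&1=0

0o000144050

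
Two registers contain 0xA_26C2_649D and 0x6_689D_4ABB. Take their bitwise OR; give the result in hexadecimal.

OR each hex digit independently (no carries):
  A|6=E, 2|6=6, 6|8=E, C|9=D, 2|D=F, 6|4=6, 4|A=E, 9|B=B, D|B=F

0xE6EDF6EBF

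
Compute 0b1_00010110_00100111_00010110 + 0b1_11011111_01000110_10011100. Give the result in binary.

0b10111101010110110110110010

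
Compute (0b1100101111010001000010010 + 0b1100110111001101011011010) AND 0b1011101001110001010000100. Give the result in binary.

0b1001100000010000010000100

Add column by column in base 2, right to left:
  0+0 = 0
  1+1 = 0 carry 1
  0+0+1 = 1
  0+1 = 1
  1+1 = 0 carry 1
  0+0+1 = 1
  0+1 = 1
  0+1 = 1
  0+0 = 0
  1+1 = 0 carry 1
  0+0+1 = 1
  0+1 = 1
  0+1 = 1
  1+0 = 1
  0+0 = 0
  1+1 = 0 carry 1
  1+1+1 = 1 carry 1
  1+1+1 = 1 carry 1
  1+0+1 = 0 carry 1
  0+1+1 = 0 carry 1
  1+1+1 = 1 carry 1
  0+0+1 = 1
  0+0 = 0
  1+1 = 0 carry 1
  1+1+1 = 1 carry 1
  final carry 1
Sum = 0b11001100110011110011101100; now AND with 0b1011101001110001010000100:
  11001100110011110011101100
& 01011101001110001010000100
= 01001100000010000010000100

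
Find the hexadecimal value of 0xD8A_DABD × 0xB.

Multiply each base-16 digit by 11, carrying:
  D×11 = 143 → write F carry 8
  B×11+8 = 129 → write 1 carry 8
  A×11+8 = 118 → write 6 carry 7
  D×11+7 = 150 → write 6 carry 9
  A×11+9 = 119 → write 7 carry 7
  8×11+7 = 95 → write F carry 5
  D×11+5 = 148 → write 4 carry 9
  remaining carry: 9

0x94F7661F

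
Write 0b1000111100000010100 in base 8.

Group the bits in threes: 001 000 111 100 000 010 100 → 1074024.

0o1074024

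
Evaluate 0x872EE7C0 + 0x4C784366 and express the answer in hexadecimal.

Add column by column in base 16, right to left:
  0+6 = 6
  C+6 = 2 carry 1
  7+3+1 = B
  E+4 = 2 carry 1
  E+8+1 = 7 carry 1
  2+7+1 = A
  7+C = 3 carry 1
  8+4+1 = D

0xD3A72B26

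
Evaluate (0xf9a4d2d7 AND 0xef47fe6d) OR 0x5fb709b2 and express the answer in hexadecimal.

0xf9a4d2d7 AND 0xef47fe6d = 0xe904d245.
Then OR with 0x5fb709b2.

0xffb7dbf7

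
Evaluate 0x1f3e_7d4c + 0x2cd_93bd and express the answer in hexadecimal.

Add column by column in base 16, right to left:
  c+d = 9 carry 1
  4+b+1 = 0 carry 1
  d+3+1 = 1 carry 1
  7+9+1 = 1 carry 1
  e+d+1 = c carry 1
  3+c+1 = 0 carry 1
  f+2+1 = 2 carry 1
  1+0+1 = 2

0x220c1109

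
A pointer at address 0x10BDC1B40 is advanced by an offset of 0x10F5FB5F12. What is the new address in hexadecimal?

0x1201D77A52

Add column by column in base 16, right to left:
  0+2 = 2
  4+1 = 5
  B+F = A carry 1
  1+5+1 = 7
  C+B = 7 carry 1
  D+F+1 = D carry 1
  B+5+1 = 1 carry 1
  0+F+1 = 0 carry 1
  1+0+1 = 2
  0+1 = 1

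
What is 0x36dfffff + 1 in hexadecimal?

The trailing 5 digits are F (max in base 16), so adding 1 cascades: they roll to 0 and the next digit up increments.

0x36e00000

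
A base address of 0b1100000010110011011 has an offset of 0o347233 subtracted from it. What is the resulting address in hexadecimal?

0x43700

0b1100000010110011011 = 0x6059B in hexadecimal.
0o347233 = 0x1CE9B in hexadecimal.
Subtract column by column in base 16:
  B-B → 0
  9-9 → 0
  5-E → 7 (borrow)
  0-C-1 → 3 (borrow)
  6-1-1 → 4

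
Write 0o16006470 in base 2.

0b1110000000110100111000

Each octal digit is 3 bits: 1=001 6=110 0=000 0=000 6=110 4=100 7=111 0=000.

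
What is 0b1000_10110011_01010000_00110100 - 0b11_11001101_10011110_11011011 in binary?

Subtract column by column in base 2:
  0-1 → 1 (borrow)
  0-1-1 → 0 (borrow)
  1-0-1 → 0
  0-1 → 1 (borrow)
  1-1-1 → 1 (borrow)
  1-0-1 → 0
  0-1 → 1 (borrow)
  0-1-1 → 0 (borrow)
  0-0-1 → 1 (borrow)
  0-1-1 → 0 (borrow)
  0-1-1 → 0 (borrow)
  0-1-1 → 0 (borrow)
  1-1-1 → 1 (borrow)
  0-0-1 → 1 (borrow)
  1-0-1 → 0
  0-1 → 1 (borrow)
  1-1-1 → 1 (borrow)
  1-0-1 → 0
  0-1 → 1 (borrow)
  0-1-1 → 0 (borrow)
  1-0-1 → 0
  1-0 → 1
  0-1 → 1 (borrow)
  1-1-1 → 1 (borrow)
  0-1-1 → 0 (borrow)
  0-1-1 → 0 (borrow)
  0-0-1 → 1 (borrow)
  1-0-1 → 0

0b100111001011011000101011001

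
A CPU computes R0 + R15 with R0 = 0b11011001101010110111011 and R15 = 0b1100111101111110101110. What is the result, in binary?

Add column by column in base 2, right to left:
  1+0 = 1
  1+1 = 0 carry 1
  0+1+1 = 0 carry 1
  1+1+1 = 1 carry 1
  1+0+1 = 0 carry 1
  1+1+1 = 1 carry 1
  0+0+1 = 1
  1+1 = 0 carry 1
  1+1+1 = 1 carry 1
  0+1+1 = 0 carry 1
  1+1+1 = 1 carry 1
  0+1+1 = 0 carry 1
  1+1+1 = 1 carry 1
  0+0+1 = 1
  1+1 = 0 carry 1
  1+1+1 = 1 carry 1
  0+1+1 = 0 carry 1
  0+1+1 = 0 carry 1
  1+0+1 = 0 carry 1
  1+0+1 = 0 carry 1
  0+1+1 = 0 carry 1
  1+1+1 = 1 carry 1
  1+0+1 = 0 carry 1
  final carry 1

0b101000001011010101101001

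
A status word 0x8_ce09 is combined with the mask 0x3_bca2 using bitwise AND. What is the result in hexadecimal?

0x08c00

AND each hex digit independently (no carries):
  8&3=0, c&b=8, e&c=c, 0&a=0, 9&2=0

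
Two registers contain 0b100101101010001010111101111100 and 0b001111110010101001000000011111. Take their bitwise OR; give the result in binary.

OR bit by bit (1 where either bit is 1):
  100101101010001010111101111100
| 001111110010101001000000011111
= 101111111010101011111101111111

0b101111111010101011111101111111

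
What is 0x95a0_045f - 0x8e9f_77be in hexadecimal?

Subtract column by column in base 16:
  f-e → 1
  5-b → a (borrow)
  4-7-1 → c (borrow)
  0-7-1 → 8 (borrow)
  0-f-1 → 0 (borrow)
  a-9-1 → 0
  5-e → 7 (borrow)
  9-8-1 → 0

0x7008ca1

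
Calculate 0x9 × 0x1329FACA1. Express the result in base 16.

Multiply each base-16 digit by 9, carrying:
  1×9 = 9 → write 9
  A×9 = 90 → write A carry 5
  C×9+5 = 113 → write 1 carry 7
  A×9+7 = 97 → write 1 carry 6
  F×9+6 = 141 → write D carry 8
  9×9+8 = 89 → write 9 carry 5
  2×9+5 = 23 → write 7 carry 1
  3×9+1 = 28 → write C carry 1
  1×9+1 = 10 → write A

0xAC79D11A9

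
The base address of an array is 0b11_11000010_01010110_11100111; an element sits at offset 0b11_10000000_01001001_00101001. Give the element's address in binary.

0b111010000101010000000010000

Add column by column in base 2, right to left:
  1+1 = 0 carry 1
  1+0+1 = 0 carry 1
  1+0+1 = 0 carry 1
  0+1+1 = 0 carry 1
  0+0+1 = 1
  1+1 = 0 carry 1
  1+0+1 = 0 carry 1
  1+0+1 = 0 carry 1
  0+1+1 = 0 carry 1
  1+0+1 = 0 carry 1
  1+0+1 = 0 carry 1
  0+1+1 = 0 carry 1
  1+0+1 = 0 carry 1
  0+0+1 = 1
  1+1 = 0 carry 1
  0+0+1 = 1
  0+0 = 0
  1+0 = 1
  0+0 = 0
  0+0 = 0
  0+0 = 0
  0+0 = 0
  1+0 = 1
  1+1 = 0 carry 1
  1+1+1 = 1 carry 1
  1+1+1 = 1 carry 1
  final carry 1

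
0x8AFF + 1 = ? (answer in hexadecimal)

0x8B00

The trailing 2 digits are F (max in base 16), so adding 1 cascades: they roll to 0 and the next digit up increments.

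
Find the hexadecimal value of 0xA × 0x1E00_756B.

0x12C04962E

Multiply each base-16 digit by 10, carrying:
  B×10 = 110 → write E carry 6
  6×10+6 = 66 → write 2 carry 4
  5×10+4 = 54 → write 6 carry 3
  7×10+3 = 73 → write 9 carry 4
  0×10+4 = 4 → write 4
  0×10 = 0 → write 0
  E×10 = 140 → write C carry 8
  1×10+8 = 18 → write 2 carry 1
  remaining carry: 1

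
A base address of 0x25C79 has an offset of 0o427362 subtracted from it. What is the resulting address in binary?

0x25C79 = 0b100101110001111001 in binary.
0o427362 = 0b100010111011110010 in binary.
Subtract column by column in base 2:
  1-0 → 1
  0-1 → 1 (borrow)
  0-0-1 → 1 (borrow)
  1-0-1 → 0
  1-1 → 0
  1-1 → 0
  1-1 → 0
  0-1 → 1 (borrow)
  0-0-1 → 1 (borrow)
  0-1-1 → 0 (borrow)
  1-1-1 → 1 (borrow)
  1-1-1 → 1 (borrow)
  1-0-1 → 0
  0-1 → 1 (borrow)
  1-0-1 → 0
  0-0 → 0
  0-0 → 0
  1-1 → 0

0b10110110000111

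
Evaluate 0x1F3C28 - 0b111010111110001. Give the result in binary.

0x1F3C28 = 0b111110011110000101000 in binary.
Subtract column by column in base 2:
  0-1 → 1 (borrow)
  0-0-1 → 1 (borrow)
  0-0-1 → 1 (borrow)
  1-0-1 → 0
  0-1 → 1 (borrow)
  1-1-1 → 1 (borrow)
  0-1-1 → 0 (borrow)
  0-1-1 → 0 (borrow)
  0-1-1 → 0 (borrow)
  0-0-1 → 1 (borrow)
  1-1-1 → 1 (borrow)
  1-0-1 → 0
  1-1 → 0
  1-1 → 0
  0-1 → 1 (borrow)
  0-0-1 → 1 (borrow)
  1-0-1 → 0
  1-0 → 1
  1-0 → 1
  1-0 → 1
  1-0 → 1

0b111101100011000110111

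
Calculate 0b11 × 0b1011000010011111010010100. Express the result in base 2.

Multiply each base-2 digit by 3, carrying:
  0×3 = 0 → write 0
  0×3 = 0 → write 0
  1×3 = 3 → write 1 carry 1
  0×3+1 = 1 → write 1
  1×3 = 3 → write 1 carry 1
  0×3+1 = 1 → write 1
  0×3 = 0 → write 0
  1×3 = 3 → write 1 carry 1
  0×3+1 = 1 → write 1
  1×3 = 3 → write 1 carry 1
  1×3+1 = 4 → write 0 carry 2
  1×3+2 = 5 → write 1 carry 2
  1×3+2 = 5 → write 1 carry 2
  1×3+2 = 5 → write 1 carry 2
  0×3+2 = 2 → write 0 carry 1
  0×3+1 = 1 → write 1
  1×3 = 3 → write 1 carry 1
  0×3+1 = 1 → write 1
  0×3 = 0 → write 0
  0×3 = 0 → write 0
  0×3 = 0 → write 0
  1×3 = 3 → write 1 carry 1
  1×3+1 = 4 → write 0 carry 2
  0×3+2 = 2 → write 0 carry 1
  1×3+1 = 4 → write 0 carry 2
  remaining carry: 10

0b100001000111011101110111100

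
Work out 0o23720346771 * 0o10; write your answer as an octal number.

Multiply each base-8 digit by 8, carrying:
  1×8 = 8 → write 0 carry 1
  7×8+1 = 57 → write 1 carry 7
  7×8+7 = 63 → write 7 carry 7
  6×8+7 = 55 → write 7 carry 6
  4×8+6 = 38 → write 6 carry 4
  3×8+4 = 28 → write 4 carry 3
  0×8+3 = 3 → write 3
  2×8 = 16 → write 0 carry 2
  7×8+2 = 58 → write 2 carry 7
  3×8+7 = 31 → write 7 carry 3
  2×8+3 = 19 → write 3 carry 2
  remaining carry: 2

0o237203467710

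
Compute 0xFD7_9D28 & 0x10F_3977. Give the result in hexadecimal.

AND each hex digit independently (no carries):
  F&1=1, D&0=0, 7&F=7, 9&3=1, D&9=9, 2&7=2, 8&7=0

0x1071920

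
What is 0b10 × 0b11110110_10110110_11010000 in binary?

0b1111011010110110110100000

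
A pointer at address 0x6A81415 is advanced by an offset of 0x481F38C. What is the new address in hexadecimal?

0xB2A07A1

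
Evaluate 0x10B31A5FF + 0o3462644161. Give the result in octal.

0x10B31A5FF = 0o41314322777 in octal.
Add column by column in base 8, right to left:
  7+1 = 0 carry 1
  7+6+1 = 6 carry 1
  7+1+1 = 1 carry 1
  2+4+1 = 7
  2+4 = 6
  3+6 = 1 carry 1
  4+2+1 = 7
  1+6 = 7
  3+4 = 7
  1+3 = 4
  4+0 = 4

0o44777167160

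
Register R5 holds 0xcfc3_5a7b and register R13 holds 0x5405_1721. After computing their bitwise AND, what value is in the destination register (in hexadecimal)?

0x44011221

AND each hex digit independently (no carries):
  c&5=4, f&4=4, c&0=0, 3&5=1, 5&1=1, a&7=2, 7&2=2, b&1=1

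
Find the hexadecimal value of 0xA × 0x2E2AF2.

0x1CDAD74

Multiply each base-16 digit by 10, carrying:
  2×10 = 20 → write 4 carry 1
  F×10+1 = 151 → write 7 carry 9
  A×10+9 = 109 → write D carry 6
  2×10+6 = 26 → write A carry 1
  E×10+1 = 141 → write D carry 8
  2×10+8 = 28 → write C carry 1
  remaining carry: 1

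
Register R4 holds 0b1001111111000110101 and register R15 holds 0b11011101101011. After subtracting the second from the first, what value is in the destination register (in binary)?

0b1001100011011001010

Subtract column by column in base 2:
  1-1 → 0
  0-1 → 1 (borrow)
  1-0-1 → 0
  0-1 → 1 (borrow)
  1-0-1 → 0
  1-1 → 0
  0-1 → 1 (borrow)
  0-0-1 → 1 (borrow)
  0-1-1 → 0 (borrow)
  1-1-1 → 1 (borrow)
  1-1-1 → 1 (borrow)
  1-0-1 → 0
  1-1 → 0
  1-1 → 0
  1-0 → 1
  1-0 → 1
  0-0 → 0
  0-0 → 0
  1-0 → 1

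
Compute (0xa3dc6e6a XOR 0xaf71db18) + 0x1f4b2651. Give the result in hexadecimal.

First 0xa3dc6e6a XOR 0xaf71db18 = 0x0cadb572.
Add column by column in base 16, right to left:
  2+1 = 3
  7+5 = c
  5+6 = b
  b+2 = d
  d+b = 8 carry 1
  a+4+1 = f
  c+f = b carry 1
  0+1+1 = 2

0x2bf8dbc3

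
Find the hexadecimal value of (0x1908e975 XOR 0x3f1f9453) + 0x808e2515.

0xa6a5a23b

First 0x1908e975 XOR 0x3f1f9453 = 0x26177d26.
Add column by column in base 16, right to left:
  6+5 = b
  2+1 = 3
  d+5 = 2 carry 1
  7+2+1 = a
  7+e = 5 carry 1
  1+8+1 = a
  6+0 = 6
  2+8 = a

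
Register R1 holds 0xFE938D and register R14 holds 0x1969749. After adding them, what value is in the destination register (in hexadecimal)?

Add column by column in base 16, right to left:
  D+9 = 6 carry 1
  8+4+1 = D
  3+7 = A
  9+9 = 2 carry 1
  E+6+1 = 5 carry 1
  F+9+1 = 9 carry 1
  0+1+1 = 2

0x2952AD6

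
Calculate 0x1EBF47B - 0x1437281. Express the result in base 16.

Subtract column by column in base 16:
  B-1 → A
  7-8 → F (borrow)
  4-2-1 → 1
  F-7 → 8
  B-3 → 8
  E-4 → A
  1-1 → 0

0xA881FA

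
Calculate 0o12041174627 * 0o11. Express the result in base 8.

0o132453143117

Multiply each base-8 digit by 9, carrying:
  7×9 = 63 → write 7 carry 7
  2×9+7 = 25 → write 1 carry 3
  6×9+3 = 57 → write 1 carry 7
  4×9+7 = 43 → write 3 carry 5
  7×9+5 = 68 → write 4 carry 8
  1×9+8 = 17 → write 1 carry 2
  1×9+2 = 11 → write 3 carry 1
  4×9+1 = 37 → write 5 carry 4
  0×9+4 = 4 → write 4
  2×9 = 18 → write 2 carry 2
  1×9+2 = 11 → write 3 carry 1
  remaining carry: 1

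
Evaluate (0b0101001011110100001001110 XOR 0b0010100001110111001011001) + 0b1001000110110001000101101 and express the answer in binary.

0b10000110000110100001000100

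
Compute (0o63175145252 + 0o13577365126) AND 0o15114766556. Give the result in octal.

Add column by column in base 8, right to left:
  2+6 = 0 carry 1
  5+2+1 = 0 carry 1
  2+1+1 = 4
  5+5 = 2 carry 1
  4+6+1 = 3 carry 1
  1+3+1 = 5
  5+7 = 4 carry 1
  7+7+1 = 7 carry 1
  1+5+1 = 7
  3+3 = 6
  6+1 = 7
Sum = 0o76774532400; now AND with 0o15114766556:
  7&1=1, 6&5=4, 7&1=1, 7&1=1, 4&4=4, 5&7=5, 3&6=2, 2&6=2, 4&5=4, 0&5=0, 0&6=0

0o14114522400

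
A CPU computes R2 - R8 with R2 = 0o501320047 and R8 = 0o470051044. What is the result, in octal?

0o11247003

Subtract column by column in base 8:
  7-4 → 3
  4-4 → 0
  0-0 → 0
  0-1 → 7 (borrow)
  2-5-1 → 4 (borrow)
  3-0-1 → 2
  1-0 → 1
  0-7 → 1 (borrow)
  5-4-1 → 0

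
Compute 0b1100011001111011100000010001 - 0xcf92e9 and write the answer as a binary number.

0xcf92e9 = 0b110011111001001011101001 in binary.
Subtract column by column in base 2:
  1-1 → 0
  0-0 → 0
  0-0 → 0
  0-1 → 1 (borrow)
  1-0-1 → 0
  0-1 → 1 (borrow)
  0-1-1 → 0 (borrow)
  0-1-1 → 0 (borrow)
  0-0-1 → 1 (borrow)
  0-1-1 → 0 (borrow)
  0-0-1 → 1 (borrow)
  1-0-1 → 0
  1-1 → 0
  1-0 → 1
  0-0 → 0
  1-1 → 0
  1-1 → 0
  1-1 → 0
  1-1 → 0
  0-1 → 1 (borrow)
  0-0-1 → 1 (borrow)
  1-0-1 → 0
  1-1 → 0
  0-1 → 1 (borrow)
  0-0-1 → 1 (borrow)
  0-0-1 → 1 (borrow)
  1-0-1 → 0
  1-0 → 1

0b1011100110000010010100101000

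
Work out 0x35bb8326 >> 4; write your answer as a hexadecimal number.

0x35bb832

Shifting right by 4 bits = 1 hex digit: drop the last 1.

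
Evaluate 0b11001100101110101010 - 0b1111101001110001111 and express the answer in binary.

Subtract column by column in base 2:
  0-1 → 1 (borrow)
  1-1-1 → 1 (borrow)
  0-1-1 → 0 (borrow)
  1-1-1 → 1 (borrow)
  0-0-1 → 1 (borrow)
  1-0-1 → 0
  0-0 → 0
  1-1 → 0
  1-1 → 0
  1-1 → 0
  0-0 → 0
  1-0 → 1
  0-1 → 1 (borrow)
  0-0-1 → 1 (borrow)
  1-1-1 → 1 (borrow)
  1-1-1 → 1 (borrow)
  0-1-1 → 0 (borrow)
  0-1-1 → 0 (borrow)
  1-1-1 → 1 (borrow)
  1-0-1 → 0

0b1001111100000011011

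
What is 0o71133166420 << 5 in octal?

5 bits is not a whole number of base-8 digits; in binary: 111001001011011001110110100010000 << 5 = 11100100101101100111011010001000000000.

0o3445547321000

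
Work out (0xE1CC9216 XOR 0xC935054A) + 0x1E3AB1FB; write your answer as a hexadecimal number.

0x47344957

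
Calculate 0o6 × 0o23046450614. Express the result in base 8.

Multiply each base-8 digit by 6, carrying:
  4×6 = 24 → write 0 carry 3
  1×6+3 = 9 → write 1 carry 1
  6×6+1 = 37 → write 5 carry 4
  0×6+4 = 4 → write 4
  5×6 = 30 → write 6 carry 3
  4×6+3 = 27 → write 3 carry 3
  6×6+3 = 39 → write 7 carry 4
  4×6+4 = 28 → write 4 carry 3
  0×6+3 = 3 → write 3
  3×6 = 18 → write 2 carry 2
  2×6+2 = 14 → write 6 carry 1
  remaining carry: 1

0o162347364510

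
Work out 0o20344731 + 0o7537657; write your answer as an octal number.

Add column by column in base 8, right to left:
  1+7 = 0 carry 1
  3+5+1 = 1 carry 1
  7+6+1 = 6 carry 1
  4+7+1 = 4 carry 1
  4+3+1 = 0 carry 1
  3+5+1 = 1 carry 1
  0+7+1 = 0 carry 1
  2+0+1 = 3

0o30104610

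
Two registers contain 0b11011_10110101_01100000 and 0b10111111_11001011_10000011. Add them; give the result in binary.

0b110110111000000011100011

Add column by column in base 2, right to left:
  0+1 = 1
  0+1 = 1
  0+0 = 0
  0+0 = 0
  0+0 = 0
  1+0 = 1
  1+0 = 1
  0+1 = 1
  1+1 = 0 carry 1
  0+1+1 = 0 carry 1
  1+0+1 = 0 carry 1
  0+1+1 = 0 carry 1
  1+0+1 = 0 carry 1
  1+0+1 = 0 carry 1
  0+1+1 = 0 carry 1
  1+1+1 = 1 carry 1
  1+1+1 = 1 carry 1
  1+1+1 = 1 carry 1
  0+1+1 = 0 carry 1
  1+1+1 = 1 carry 1
  1+1+1 = 1 carry 1
  0+1+1 = 0 carry 1
  0+0+1 = 1
  0+1 = 1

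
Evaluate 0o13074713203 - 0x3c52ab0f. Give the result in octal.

0x3c52ab0f = 0o7424525417 in octal.
Subtract column by column in base 8:
  3-7 → 4 (borrow)
  0-1-1 → 6 (borrow)
  2-4-1 → 5 (borrow)
  3-5-1 → 5 (borrow)
  1-2-1 → 6 (borrow)
  7-5-1 → 1
  4-4 → 0
  7-2 → 5
  0-4 → 4 (borrow)
  3-7-1 → 3 (borrow)
  1-0-1 → 0

0o3450165564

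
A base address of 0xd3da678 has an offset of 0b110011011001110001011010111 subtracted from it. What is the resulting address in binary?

0xd3da678 = 0b1101001111011010011001111000 in binary.
Subtract column by column in base 2:
  0-1 → 1 (borrow)
  0-1-1 → 0 (borrow)
  0-1-1 → 0 (borrow)
  1-0-1 → 0
  1-1 → 0
  1-0 → 1
  1-1 → 0
  0-1 → 1 (borrow)
  0-0-1 → 1 (borrow)
  1-1-1 → 1 (borrow)
  1-0-1 → 0
  0-0 → 0
  0-0 → 0
  1-1 → 0
  0-1 → 1 (borrow)
  1-1-1 → 1 (borrow)
  1-0-1 → 0
  0-0 → 0
  1-1 → 0
  1-1 → 0
  1-0 → 1
  1-1 → 0
  0-1 → 1 (borrow)
  0-0-1 → 1 (borrow)
  1-0-1 → 0
  0-1 → 1 (borrow)
  1-1-1 → 1 (borrow)
  1-0-1 → 0

0b110110100001100001110100001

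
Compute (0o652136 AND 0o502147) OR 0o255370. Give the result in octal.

0o657376

0o652136 AND 0o502147 = 0o402106.
Then OR with 0o255370.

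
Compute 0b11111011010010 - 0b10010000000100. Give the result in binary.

Subtract column by column in base 2:
  0-0 → 0
  1-0 → 1
  0-1 → 1 (borrow)
  0-0-1 → 1 (borrow)
  1-0-1 → 0
  0-0 → 0
  1-0 → 1
  1-0 → 1
  0-0 → 0
  1-0 → 1
  1-1 → 0
  1-0 → 1
  1-0 → 1
  1-1 → 0

0b1101011001110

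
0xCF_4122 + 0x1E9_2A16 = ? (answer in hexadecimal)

0x2B86B38

Add column by column in base 16, right to left:
  2+6 = 8
  2+1 = 3
  1+A = B
  4+2 = 6
  F+9 = 8 carry 1
  C+E+1 = B carry 1
  0+1+1 = 2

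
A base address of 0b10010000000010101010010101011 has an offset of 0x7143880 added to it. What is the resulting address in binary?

0x7143880 = 0b111000101000011100010000000 in binary.
Add column by column in base 2, right to left:
  1+0 = 1
  1+0 = 1
  0+0 = 0
  1+0 = 1
  0+0 = 0
  1+0 = 1
  0+0 = 0
  1+1 = 0 carry 1
  0+0+1 = 1
  0+0 = 0
  1+0 = 1
  0+1 = 1
  1+1 = 0 carry 1
  0+1+1 = 0 carry 1
  1+0+1 = 0 carry 1
  0+0+1 = 1
  1+0 = 1
  0+0 = 0
  0+1 = 1
  0+0 = 0
  0+1 = 1
  0+0 = 0
  0+0 = 0
  0+0 = 0
  0+1 = 1
  1+1 = 0 carry 1
  0+1+1 = 0 carry 1
  0+0+1 = 1
  1+0 = 1

0b11001000101011000110100101011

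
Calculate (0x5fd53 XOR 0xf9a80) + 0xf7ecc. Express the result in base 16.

First 0x5fd53 XOR 0xf9a80 = 0xa67d3.
Add column by column in base 16, right to left:
  3+c = f
  d+c = 9 carry 1
  7+e+1 = 6 carry 1
  6+7+1 = e
  a+f = 9 carry 1
  final carry 1

0x19e69f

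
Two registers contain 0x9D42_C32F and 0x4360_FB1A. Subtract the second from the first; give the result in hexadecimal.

Subtract column by column in base 16:
  F-A → 5
  2-1 → 1
  3-B → 8 (borrow)
  C-F-1 → C (borrow)
  2-0-1 → 1
  4-6 → E (borrow)
  D-3-1 → 9
  9-4 → 5

0x59E1C815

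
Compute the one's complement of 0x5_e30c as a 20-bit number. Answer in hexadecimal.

0xa1cf3

Each hex digit d becomes f−d:
  5→a, e→1, 3→c, 0→f, c→3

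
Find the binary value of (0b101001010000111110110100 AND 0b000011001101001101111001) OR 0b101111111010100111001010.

0b101001010000111110110100 AND 0b000011001101001101111001 = 0b000001000000001100110000.
Then OR with 0b101111111010100111001010.

0b101111111010101111111010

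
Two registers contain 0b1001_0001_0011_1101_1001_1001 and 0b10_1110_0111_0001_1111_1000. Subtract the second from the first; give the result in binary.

0b11000101100101110100001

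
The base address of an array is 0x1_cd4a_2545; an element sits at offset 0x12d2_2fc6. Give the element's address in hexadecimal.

Add column by column in base 16, right to left:
  5+6 = b
  4+c = 0 carry 1
  5+f+1 = 5 carry 1
  2+2+1 = 5
  a+2 = c
  4+d = 1 carry 1
  d+2+1 = 0 carry 1
  c+1+1 = e
  1+0 = 1

0x1e01c550b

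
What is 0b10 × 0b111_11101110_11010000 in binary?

Multiply each base-2 digit by 2, carrying:
  0×2 = 0 → write 0
  0×2 = 0 → write 0
  0×2 = 0 → write 0
  0×2 = 0 → write 0
  1×2 = 2 → write 0 carry 1
  0×2+1 = 1 → write 1
  1×2 = 2 → write 0 carry 1
  1×2+1 = 3 → write 1 carry 1
  0×2+1 = 1 → write 1
  1×2 = 2 → write 0 carry 1
  1×2+1 = 3 → write 1 carry 1
  1×2+1 = 3 → write 1 carry 1
  0×2+1 = 1 → write 1
  1×2 = 2 → write 0 carry 1
  1×2+1 = 3 → write 1 carry 1
  1×2+1 = 3 → write 1 carry 1
  1×2+1 = 3 → write 1 carry 1
  1×2+1 = 3 → write 1 carry 1
  1×2+1 = 3 → write 1 carry 1
  remaining carry: 1

0b11111101110110100000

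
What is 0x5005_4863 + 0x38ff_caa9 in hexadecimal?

0x8905130c

Add column by column in base 16, right to left:
  3+9 = c
  6+a = 0 carry 1
  8+a+1 = 3 carry 1
  4+c+1 = 1 carry 1
  5+f+1 = 5 carry 1
  0+f+1 = 0 carry 1
  0+8+1 = 9
  5+3 = 8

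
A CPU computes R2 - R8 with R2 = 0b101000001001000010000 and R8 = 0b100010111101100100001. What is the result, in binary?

0b101001011011101111

Subtract column by column in base 2:
  0-1 → 1 (borrow)
  0-0-1 → 1 (borrow)
  0-0-1 → 1 (borrow)
  0-0-1 → 1 (borrow)
  1-0-1 → 0
  0-1 → 1 (borrow)
  0-0-1 → 1 (borrow)
  0-0-1 → 1 (borrow)
  0-1-1 → 0 (borrow)
  1-1-1 → 1 (borrow)
  0-0-1 → 1 (borrow)
  0-1-1 → 0 (borrow)
  1-1-1 → 1 (borrow)
  0-1-1 → 0 (borrow)
  0-1-1 → 0 (borrow)
  0-0-1 → 1 (borrow)
  0-1-1 → 0 (borrow)
  0-0-1 → 1 (borrow)
  1-0-1 → 0
  0-0 → 0
  1-1 → 0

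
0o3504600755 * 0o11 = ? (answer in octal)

0o40552610525

Multiply each base-8 digit by 9, carrying:
  5×9 = 45 → write 5 carry 5
  5×9+5 = 50 → write 2 carry 6
  7×9+6 = 69 → write 5 carry 8
  0×9+8 = 8 → write 0 carry 1
  0×9+1 = 1 → write 1
  6×9 = 54 → write 6 carry 6
  4×9+6 = 42 → write 2 carry 5
  0×9+5 = 5 → write 5
  5×9 = 45 → write 5 carry 5
  3×9+5 = 32 → write 0 carry 4
  remaining carry: 4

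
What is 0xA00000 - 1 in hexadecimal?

The trailing 5 digits are 0, so subtracting 1 borrows through: they become F and the next digit up decrements.

0x9FFFFF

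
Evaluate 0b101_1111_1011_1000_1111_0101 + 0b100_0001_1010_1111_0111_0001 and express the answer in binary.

0b101000010110100001100110

Add column by column in base 2, right to left:
  1+1 = 0 carry 1
  0+0+1 = 1
  1+0 = 1
  0+0 = 0
  1+1 = 0 carry 1
  1+1+1 = 1 carry 1
  1+1+1 = 1 carry 1
  1+0+1 = 0 carry 1
  0+1+1 = 0 carry 1
  0+1+1 = 0 carry 1
  0+1+1 = 0 carry 1
  1+1+1 = 1 carry 1
  1+0+1 = 0 carry 1
  1+1+1 = 1 carry 1
  0+0+1 = 1
  1+1 = 0 carry 1
  1+1+1 = 1 carry 1
  1+0+1 = 0 carry 1
  1+0+1 = 0 carry 1
  1+0+1 = 0 carry 1
  1+0+1 = 0 carry 1
  0+0+1 = 1
  1+1 = 0 carry 1
  final carry 1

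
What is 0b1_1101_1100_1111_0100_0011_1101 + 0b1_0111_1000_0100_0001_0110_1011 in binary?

0b11010101010011010110101000

Add column by column in base 2, right to left:
  1+1 = 0 carry 1
  0+1+1 = 0 carry 1
  1+0+1 = 0 carry 1
  1+1+1 = 1 carry 1
  1+0+1 = 0 carry 1
  1+1+1 = 1 carry 1
  0+1+1 = 0 carry 1
  0+0+1 = 1
  0+1 = 1
  0+0 = 0
  1+0 = 1
  0+0 = 0
  1+0 = 1
  1+0 = 1
  1+1 = 0 carry 1
  1+0+1 = 0 carry 1
  0+0+1 = 1
  0+0 = 0
  1+0 = 1
  1+1 = 0 carry 1
  1+1+1 = 1 carry 1
  0+1+1 = 0 carry 1
  1+1+1 = 1 carry 1
  1+0+1 = 0 carry 1
  1+1+1 = 1 carry 1
  final carry 1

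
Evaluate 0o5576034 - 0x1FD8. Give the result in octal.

0x1FD8 = 0o17730 in octal.
Subtract column by column in base 8:
  4-0 → 4
  3-3 → 0
  0-7 → 1 (borrow)
  6-7-1 → 6 (borrow)
  7-1-1 → 5
  5-0 → 5
  5-0 → 5

0o5556104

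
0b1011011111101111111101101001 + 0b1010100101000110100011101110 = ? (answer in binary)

0b10110000100110110100001010111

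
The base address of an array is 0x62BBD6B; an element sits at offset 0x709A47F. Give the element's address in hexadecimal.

Add column by column in base 16, right to left:
  B+F = A carry 1
  6+7+1 = E
  D+4 = 1 carry 1
  B+A+1 = 6 carry 1
  B+9+1 = 5 carry 1
  2+0+1 = 3
  6+7 = D

0xD3561EA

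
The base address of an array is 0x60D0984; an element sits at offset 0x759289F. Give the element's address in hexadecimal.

0xD663223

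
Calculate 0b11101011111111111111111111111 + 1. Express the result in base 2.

0b11101100000000000000000000000

The trailing 23 digits are 1 (max in base 2), so adding 1 cascades: they roll to 0 and the next digit up increments.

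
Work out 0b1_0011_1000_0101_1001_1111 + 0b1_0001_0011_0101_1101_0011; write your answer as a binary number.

0b1001001011101101110010

Add column by column in base 2, right to left:
  1+1 = 0 carry 1
  1+1+1 = 1 carry 1
  1+0+1 = 0 carry 1
  1+0+1 = 0 carry 1
  1+1+1 = 1 carry 1
  0+0+1 = 1
  0+1 = 1
  1+1 = 0 carry 1
  1+1+1 = 1 carry 1
  0+0+1 = 1
  1+1 = 0 carry 1
  0+0+1 = 1
  0+1 = 1
  0+1 = 1
  0+0 = 0
  1+0 = 1
  1+1 = 0 carry 1
  1+0+1 = 0 carry 1
  0+0+1 = 1
  0+0 = 0
  1+1 = 0 carry 1
  final carry 1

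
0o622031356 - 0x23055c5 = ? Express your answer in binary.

0b100000101111101110100101001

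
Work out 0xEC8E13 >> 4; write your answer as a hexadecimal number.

Shifting right by 4 bits = 1 hex digit: drop the last 1.

0xEC8E1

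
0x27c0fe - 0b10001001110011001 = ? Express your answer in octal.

0o11526545

0x27c0fe = 0o11740376 in octal.
0b10001001110011001 = 0o211631 in octal.
Subtract column by column in base 8:
  6-1 → 5
  7-3 → 4
  3-6 → 5 (borrow)
  0-1-1 → 6 (borrow)
  4-1-1 → 2
  7-2 → 5
  1-0 → 1
  1-0 → 1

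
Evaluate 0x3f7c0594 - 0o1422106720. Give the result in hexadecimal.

0x333377c4

0o1422106720 = 0xc488dd0 in hexadecimal.
Subtract column by column in base 16:
  4-0 → 4
  9-d → c (borrow)
  5-d-1 → 7 (borrow)
  0-8-1 → 7 (borrow)
  c-8-1 → 3
  7-4 → 3
  f-c → 3
  3-0 → 3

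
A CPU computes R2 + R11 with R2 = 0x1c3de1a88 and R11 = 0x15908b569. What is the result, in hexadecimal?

Add column by column in base 16, right to left:
  8+9 = 1 carry 1
  8+6+1 = f
  a+5 = f
  1+b = c
  e+8 = 6 carry 1
  d+0+1 = e
  3+9 = c
  c+5 = 1 carry 1
  1+1+1 = 3

0x31ce6cff1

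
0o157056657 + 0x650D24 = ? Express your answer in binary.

0b10001000010110101011010011

0o157056657 = 0b1101111000101110110101111 in binary.
0x650D24 = 0b11001010000110100100100 in binary.
Add column by column in base 2, right to left:
  1+0 = 1
  1+0 = 1
  1+1 = 0 carry 1
  1+0+1 = 0 carry 1
  0+0+1 = 1
  1+1 = 0 carry 1
  0+0+1 = 1
  1+0 = 1
  1+1 = 0 carry 1
  0+0+1 = 1
  1+1 = 0 carry 1
  1+1+1 = 1 carry 1
  1+0+1 = 0 carry 1
  0+0+1 = 1
  1+0 = 1
  0+0 = 0
  0+1 = 1
  0+0 = 0
  1+1 = 0 carry 1
  1+0+1 = 0 carry 1
  1+0+1 = 0 carry 1
  1+1+1 = 1 carry 1
  0+1+1 = 0 carry 1
  1+0+1 = 0 carry 1
  1+0+1 = 0 carry 1
  final carry 1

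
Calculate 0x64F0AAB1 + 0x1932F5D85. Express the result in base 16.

0x1F8200836

Add column by column in base 16, right to left:
  1+5 = 6
  B+8 = 3 carry 1
  A+D+1 = 8 carry 1
  A+5+1 = 0 carry 1
  0+F+1 = 0 carry 1
  F+2+1 = 2 carry 1
  4+3+1 = 8
  6+9 = F
  0+1 = 1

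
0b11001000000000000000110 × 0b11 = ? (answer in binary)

0b1001011000000000000010010

Multiply each base-2 digit by 3, carrying:
  0×3 = 0 → write 0
  1×3 = 3 → write 1 carry 1
  1×3+1 = 4 → write 0 carry 2
  0×3+2 = 2 → write 0 carry 1
  0×3+1 = 1 → write 1
  0×3 = 0 → write 0
  0×3 = 0 → write 0
  0×3 = 0 → write 0
  0×3 = 0 → write 0
  0×3 = 0 → write 0
  0×3 = 0 → write 0
  0×3 = 0 → write 0
  0×3 = 0 → write 0
  0×3 = 0 → write 0
  0×3 = 0 → write 0
  0×3 = 0 → write 0
  0×3 = 0 → write 0
  0×3 = 0 → write 0
  1×3 = 3 → write 1 carry 1
  0×3+1 = 1 → write 1
  0×3 = 0 → write 0
  1×3 = 3 → write 1 carry 1
  1×3+1 = 4 → write 0 carry 2
  remaining carry: 10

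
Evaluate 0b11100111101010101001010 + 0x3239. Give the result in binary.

0b11101000000011110000011

0x3239 = 0b11001000111001 in binary.
Add column by column in base 2, right to left:
  0+1 = 1
  1+0 = 1
  0+0 = 0
  1+1 = 0 carry 1
  0+1+1 = 0 carry 1
  0+1+1 = 0 carry 1
  1+0+1 = 0 carry 1
  0+0+1 = 1
  1+0 = 1
  0+1 = 1
  1+0 = 1
  0+0 = 0
  1+1 = 0 carry 1
  0+1+1 = 0 carry 1
  1+0+1 = 0 carry 1
  1+0+1 = 0 carry 1
  1+0+1 = 0 carry 1
  1+0+1 = 0 carry 1
  0+0+1 = 1
  0+0 = 0
  1+0 = 1
  1+0 = 1
  1+0 = 1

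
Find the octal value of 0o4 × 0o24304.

Multiply each base-8 digit by 4, carrying:
  4×4 = 16 → write 0 carry 2
  0×4+2 = 2 → write 2
  3×4 = 12 → write 4 carry 1
  4×4+1 = 17 → write 1 carry 2
  2×4+2 = 10 → write 2 carry 1
  remaining carry: 1

0o121420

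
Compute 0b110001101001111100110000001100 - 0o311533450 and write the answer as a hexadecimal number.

0b110001101001111100110000001100 = 0x31A7CC0C in hexadecimal.
0o311533450 = 0x326B728 in hexadecimal.
Subtract column by column in base 16:
  C-8 → 4
  0-2 → E (borrow)
  C-7-1 → 4
  C-B → 1
  7-6 → 1
  A-2 → 8
  1-3 → E (borrow)
  3-0-1 → 2

0x2E8114E4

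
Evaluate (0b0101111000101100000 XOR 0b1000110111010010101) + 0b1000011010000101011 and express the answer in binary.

0b10101101010000100000

First 0b0101111000101100000 XOR 0b1000110111010010101 = 0b1101001111111110101.
Add column by column in base 2, right to left:
  1+1 = 0 carry 1
  0+1+1 = 0 carry 1
  1+0+1 = 0 carry 1
  0+1+1 = 0 carry 1
  1+0+1 = 0 carry 1
  1+1+1 = 1 carry 1
  1+0+1 = 0 carry 1
  1+0+1 = 0 carry 1
  1+0+1 = 0 carry 1
  1+0+1 = 0 carry 1
  1+1+1 = 1 carry 1
  1+0+1 = 0 carry 1
  1+1+1 = 1 carry 1
  0+1+1 = 0 carry 1
  0+0+1 = 1
  1+0 = 1
  0+0 = 0
  1+0 = 1
  1+1 = 0 carry 1
  final carry 1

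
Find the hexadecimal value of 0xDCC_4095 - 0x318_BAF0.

Subtract column by column in base 16:
  5-0 → 5
  9-F → A (borrow)
  0-A-1 → 5 (borrow)
  4-B-1 → 8 (borrow)
  C-8-1 → 3
  C-1 → B
  D-3 → A

0xAB385A5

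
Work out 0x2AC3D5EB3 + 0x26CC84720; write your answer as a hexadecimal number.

Add column by column in base 16, right to left:
  3+0 = 3
  B+2 = D
  E+7 = 5 carry 1
  5+4+1 = A
  D+8 = 5 carry 1
  3+C+1 = 0 carry 1
  C+C+1 = 9 carry 1
  A+6+1 = 1 carry 1
  2+2+1 = 5

0x51905A5D3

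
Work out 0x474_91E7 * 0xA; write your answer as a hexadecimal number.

0x2C8DB306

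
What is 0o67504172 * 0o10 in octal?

0o675041720

Multiply each base-8 digit by 8, carrying:
  2×8 = 16 → write 0 carry 2
  7×8+2 = 58 → write 2 carry 7
  1×8+7 = 15 → write 7 carry 1
  4×8+1 = 33 → write 1 carry 4
  0×8+4 = 4 → write 4
  5×8 = 40 → write 0 carry 5
  7×8+5 = 61 → write 5 carry 7
  6×8+7 = 55 → write 7 carry 6
  remaining carry: 6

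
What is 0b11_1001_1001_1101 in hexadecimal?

Group the bits into nibbles: 0011 1001 1001 1101 → 399D.

0x399D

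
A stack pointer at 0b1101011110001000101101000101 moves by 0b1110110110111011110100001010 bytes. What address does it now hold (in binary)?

0b11100010101000100100001001111

Add column by column in base 2, right to left:
  1+0 = 1
  0+1 = 1
  1+0 = 1
  0+1 = 1
  0+0 = 0
  0+0 = 0
  1+0 = 1
  0+0 = 0
  1+1 = 0 carry 1
  1+0+1 = 0 carry 1
  0+1+1 = 0 carry 1
  1+1+1 = 1 carry 1
  0+1+1 = 0 carry 1
  0+1+1 = 0 carry 1
  0+0+1 = 1
  1+1 = 0 carry 1
  0+1+1 = 0 carry 1
  0+1+1 = 0 carry 1
  0+0+1 = 1
  1+1 = 0 carry 1
  1+1+1 = 1 carry 1
  1+0+1 = 0 carry 1
  1+1+1 = 1 carry 1
  0+1+1 = 0 carry 1
  1+0+1 = 0 carry 1
  0+1+1 = 0 carry 1
  1+1+1 = 1 carry 1
  1+1+1 = 1 carry 1
  final carry 1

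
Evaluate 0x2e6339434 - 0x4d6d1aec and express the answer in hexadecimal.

0x298c67948

Subtract column by column in base 16:
  4-c → 8 (borrow)
  3-e-1 → 4 (borrow)
  4-a-1 → 9 (borrow)
  9-1-1 → 7
  3-d → 6 (borrow)
  3-6-1 → c (borrow)
  6-d-1 → 8 (borrow)
  e-4-1 → 9
  2-0 → 2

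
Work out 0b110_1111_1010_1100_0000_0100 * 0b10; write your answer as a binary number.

0b110111110101100000001000

Multiply each base-2 digit by 2, carrying:
  0×2 = 0 → write 0
  0×2 = 0 → write 0
  1×2 = 2 → write 0 carry 1
  0×2+1 = 1 → write 1
  0×2 = 0 → write 0
  0×2 = 0 → write 0
  0×2 = 0 → write 0
  0×2 = 0 → write 0
  0×2 = 0 → write 0
  0×2 = 0 → write 0
  1×2 = 2 → write 0 carry 1
  1×2+1 = 3 → write 1 carry 1
  0×2+1 = 1 → write 1
  1×2 = 2 → write 0 carry 1
  0×2+1 = 1 → write 1
  1×2 = 2 → write 0 carry 1
  1×2+1 = 3 → write 1 carry 1
  1×2+1 = 3 → write 1 carry 1
  1×2+1 = 3 → write 1 carry 1
  1×2+1 = 3 → write 1 carry 1
  0×2+1 = 1 → write 1
  1×2 = 2 → write 0 carry 1
  1×2+1 = 3 → write 1 carry 1
  remaining carry: 1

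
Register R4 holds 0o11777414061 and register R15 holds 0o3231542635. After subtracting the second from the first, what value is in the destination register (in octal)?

Subtract column by column in base 8:
  1-5 → 4 (borrow)
  6-3-1 → 2
  0-6 → 2 (borrow)
  4-2-1 → 1
  1-4 → 5 (borrow)
  4-5-1 → 6 (borrow)
  7-1-1 → 5
  7-3 → 4
  7-2 → 5
  1-3 → 6 (borrow)
  1-0-1 → 0

0o6545651224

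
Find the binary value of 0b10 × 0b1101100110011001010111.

0b11011001100110010101110

Multiply each base-2 digit by 2, carrying:
  1×2 = 2 → write 0 carry 1
  1×2+1 = 3 → write 1 carry 1
  1×2+1 = 3 → write 1 carry 1
  0×2+1 = 1 → write 1
  1×2 = 2 → write 0 carry 1
  0×2+1 = 1 → write 1
  1×2 = 2 → write 0 carry 1
  0×2+1 = 1 → write 1
  0×2 = 0 → write 0
  1×2 = 2 → write 0 carry 1
  1×2+1 = 3 → write 1 carry 1
  0×2+1 = 1 → write 1
  0×2 = 0 → write 0
  1×2 = 2 → write 0 carry 1
  1×2+1 = 3 → write 1 carry 1
  0×2+1 = 1 → write 1
  0×2 = 0 → write 0
  1×2 = 2 → write 0 carry 1
  1×2+1 = 3 → write 1 carry 1
  0×2+1 = 1 → write 1
  1×2 = 2 → write 0 carry 1
  1×2+1 = 3 → write 1 carry 1
  remaining carry: 1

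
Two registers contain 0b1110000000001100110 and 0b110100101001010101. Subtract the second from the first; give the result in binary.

Subtract column by column in base 2:
  0-1 → 1 (borrow)
  1-0-1 → 0
  1-1 → 0
  0-0 → 0
  0-1 → 1 (borrow)
  1-0-1 → 0
  1-1 → 0
  0-0 → 0
  0-0 → 0
  0-1 → 1 (borrow)
  0-0-1 → 1 (borrow)
  0-1-1 → 0 (borrow)
  0-0-1 → 1 (borrow)
  0-0-1 → 1 (borrow)
  0-1-1 → 0 (borrow)
  0-0-1 → 1 (borrow)
  1-1-1 → 1 (borrow)
  1-1-1 → 1 (borrow)
  1-0-1 → 0

0b111011011000010001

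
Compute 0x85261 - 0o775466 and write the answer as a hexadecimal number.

0x4572B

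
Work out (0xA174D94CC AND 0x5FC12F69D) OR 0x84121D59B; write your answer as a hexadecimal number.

0x85521D59F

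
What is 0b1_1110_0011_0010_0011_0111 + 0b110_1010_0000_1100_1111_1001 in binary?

Add column by column in base 2, right to left:
  1+1 = 0 carry 1
  1+0+1 = 0 carry 1
  1+0+1 = 0 carry 1
  0+1+1 = 0 carry 1
  1+1+1 = 1 carry 1
  1+1+1 = 1 carry 1
  0+1+1 = 0 carry 1
  0+1+1 = 0 carry 1
  0+0+1 = 1
  1+0 = 1
  0+1 = 1
  0+1 = 1
  1+0 = 1
  1+0 = 1
  0+0 = 0
  0+0 = 0
  0+0 = 0
  1+1 = 0 carry 1
  1+0+1 = 0 carry 1
  1+1+1 = 1 carry 1
  1+0+1 = 0 carry 1
  0+1+1 = 0 carry 1
  0+1+1 = 0 carry 1
  final carry 1

0b100010000011111100110000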